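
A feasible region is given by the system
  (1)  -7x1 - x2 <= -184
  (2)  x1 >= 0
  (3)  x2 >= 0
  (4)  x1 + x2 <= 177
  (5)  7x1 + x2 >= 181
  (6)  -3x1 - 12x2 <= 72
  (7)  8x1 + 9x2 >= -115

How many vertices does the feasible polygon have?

The feasible vertices (each the meet of two boundaries and inside every other half-plane) are:
  (184/7, 0)
  (7/6, 1055/6)
  (177, 0)

3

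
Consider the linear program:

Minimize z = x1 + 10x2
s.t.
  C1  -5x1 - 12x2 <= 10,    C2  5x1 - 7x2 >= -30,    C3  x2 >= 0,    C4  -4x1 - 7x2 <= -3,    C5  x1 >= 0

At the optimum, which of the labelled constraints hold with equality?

C3 and C4

Corner points and z = x1 + 10x2:
  (0, 30/7) → z = 300/7
  (3/4, 0) → z = 3/4
  (0, 3/7) → z = 30/7
The feasible region is unbounded (it extends along (1, 0), (7, 5)), but z strictly increases along every unbounded feasible direction, so there is no improving ray and the minimum is attained at a vertex.

The minimum is at (3/4, 0). Substituting into each constraint, equality holds for C3 and C4; the remaining constraints have slack.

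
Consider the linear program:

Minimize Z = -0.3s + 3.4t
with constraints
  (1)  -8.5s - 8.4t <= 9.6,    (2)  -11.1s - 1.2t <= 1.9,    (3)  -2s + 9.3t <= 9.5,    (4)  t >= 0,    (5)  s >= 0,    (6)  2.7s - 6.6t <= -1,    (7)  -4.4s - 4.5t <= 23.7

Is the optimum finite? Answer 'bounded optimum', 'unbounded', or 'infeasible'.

bounded optimum

Feasible corners and Z = -0.3s + 3.4t:
  (0, 95/93) → Z = 323/93
  (1780/397, 2365/1191) → Z = 6439/1191
  (0, 5/33) → Z = 17/33
The feasible region has finitely many vertices and no improving ray; the minimum is 17/33 at (0, 5/33).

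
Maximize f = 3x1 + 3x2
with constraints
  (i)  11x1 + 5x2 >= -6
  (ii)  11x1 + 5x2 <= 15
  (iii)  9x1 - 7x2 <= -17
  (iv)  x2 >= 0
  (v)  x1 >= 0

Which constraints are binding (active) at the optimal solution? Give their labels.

Extreme points and f = 3x1 + 3x2:
  (10/61, 161/61) → f = 513/61
  (0, 3) → f = 9
  (0, 17/7) → f = 51/7

The maximum is at (0, 3). Substituting into each constraint, equality holds for (ii) and (v); the remaining constraints have slack.

(ii) and (v)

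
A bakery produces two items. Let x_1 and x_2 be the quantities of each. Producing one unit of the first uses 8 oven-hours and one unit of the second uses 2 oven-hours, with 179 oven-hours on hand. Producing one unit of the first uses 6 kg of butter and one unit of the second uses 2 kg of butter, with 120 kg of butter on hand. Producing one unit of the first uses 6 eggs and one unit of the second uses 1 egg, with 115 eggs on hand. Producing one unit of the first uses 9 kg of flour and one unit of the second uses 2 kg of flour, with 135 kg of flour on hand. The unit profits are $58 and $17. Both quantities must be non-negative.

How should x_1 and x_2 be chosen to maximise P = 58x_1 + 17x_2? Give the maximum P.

x_1 = 5, x_2 = 45, maximum P = 1055

Corner points and P = 58x_1 + 17x_2:
  (0, 0) → P = 0
  (0, 60) → P = 1020
  (15, 0) → P = 870
  (5, 45) → P = 1055

The optimum lies where 6x_1 + 2x_2 = 120 and 9x_1 + 2x_2 = 135.
Solving simultaneously gives x_1 = 5, x_2 = 45.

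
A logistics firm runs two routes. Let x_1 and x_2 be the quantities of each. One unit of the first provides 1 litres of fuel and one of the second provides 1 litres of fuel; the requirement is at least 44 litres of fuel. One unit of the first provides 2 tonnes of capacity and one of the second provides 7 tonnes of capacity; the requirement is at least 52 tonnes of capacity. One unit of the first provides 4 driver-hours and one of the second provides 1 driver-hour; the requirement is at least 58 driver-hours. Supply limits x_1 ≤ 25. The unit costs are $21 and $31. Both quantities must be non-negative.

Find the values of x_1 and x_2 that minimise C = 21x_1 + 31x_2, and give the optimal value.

Corner points and C = 21x_1 + 31x_2:
  (0, 58) → C = 1798
  (14/3, 118/3) → C = 3952/3
  (25, 19) → C = 1114
The feasible region is unbounded (it extends along (0, 1)), but C strictly increases along every unbounded feasible direction, so there is no improving ray and the minimum is attained at a vertex.

The binding constraints are x_1 + x_2 = 44 and x_1 = 25.
Solving simultaneously gives x_1 = 25, x_2 = 19.

x_1 = 25, x_2 = 19, minimum C = 1114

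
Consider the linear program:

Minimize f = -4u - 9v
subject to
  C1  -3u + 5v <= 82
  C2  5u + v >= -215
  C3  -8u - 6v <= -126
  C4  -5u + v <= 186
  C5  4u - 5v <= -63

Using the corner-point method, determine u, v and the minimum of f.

Feasible corners and f = -4u - 9v:
  (69/29, 517/29) → f = -4929/29
  (19, 139/5) → f = -1631/5
  (63/16, 63/4) → f = -315/2

At the optimal vertex, -3u + 5v = 82 and 4u - 5v = -63.
Solving simultaneously gives u = 19, v = 139/5.

u = 19, v = 139/5, minimum f = -1631/5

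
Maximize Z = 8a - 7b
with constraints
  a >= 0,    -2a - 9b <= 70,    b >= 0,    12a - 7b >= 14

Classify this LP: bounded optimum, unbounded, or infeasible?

unbounded

From the feasible point (7/6, 0), moving in the direction (1, 0) keeps every constraint satisfied while Z increases without bound.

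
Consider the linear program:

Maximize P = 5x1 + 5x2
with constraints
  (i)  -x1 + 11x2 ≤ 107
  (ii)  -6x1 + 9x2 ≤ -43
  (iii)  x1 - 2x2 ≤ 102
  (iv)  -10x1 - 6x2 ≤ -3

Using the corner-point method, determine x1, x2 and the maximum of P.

Corner points and P = 5x1 + 5x2:
  (1436/57, 685/57) → P = 3535/19
  (1336/9, 209/9) → P = 2575/3
  (95/42, -206/63) → P = -635/126
  (309/13, -1017/26) → P = -1995/26

At the optimal vertex, -x1 + 11x2 = 107 and x1 - 2x2 = 102.
Solving simultaneously gives x1 = 1336/9, x2 = 209/9.

x1 = 1336/9, x2 = 209/9, maximum P = 2575/3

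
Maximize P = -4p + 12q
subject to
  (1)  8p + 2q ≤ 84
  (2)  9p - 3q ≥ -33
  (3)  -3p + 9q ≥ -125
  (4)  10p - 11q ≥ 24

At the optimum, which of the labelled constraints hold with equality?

Extreme points and P = -4p + 12q:
  (503/39, -374/39) → P = -500/3
  (9, 6) → P = 36
  (-28/3, -17) → P = -500/3
  (-145/23, -182/23) → P = -1604/23

The maximum is at (9, 6). Substituting into each constraint, equality holds for (1) and (4); the remaining constraints have slack.

(1) and (4)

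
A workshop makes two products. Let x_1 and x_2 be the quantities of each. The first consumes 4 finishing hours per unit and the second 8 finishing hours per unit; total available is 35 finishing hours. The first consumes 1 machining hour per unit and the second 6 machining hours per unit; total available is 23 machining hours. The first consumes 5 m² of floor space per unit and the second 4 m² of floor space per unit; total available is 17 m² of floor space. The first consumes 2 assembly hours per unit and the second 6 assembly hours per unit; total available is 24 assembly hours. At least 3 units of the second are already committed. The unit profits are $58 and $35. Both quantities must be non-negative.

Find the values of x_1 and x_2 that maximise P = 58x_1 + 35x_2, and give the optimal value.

Vertices and P = 58x_1 + 35x_2:
  (0, 23/6) → P = 805/6
  (0, 3) → P = 105
  (5/13, 49/13) → P = 2005/13
  (1, 3) → P = 163

The binding constraints are 5x_1 + 4x_2 = 17 and x_2 = 3.
Solving simultaneously gives x_1 = 1, x_2 = 3.

x_1 = 1, x_2 = 3, maximum P = 163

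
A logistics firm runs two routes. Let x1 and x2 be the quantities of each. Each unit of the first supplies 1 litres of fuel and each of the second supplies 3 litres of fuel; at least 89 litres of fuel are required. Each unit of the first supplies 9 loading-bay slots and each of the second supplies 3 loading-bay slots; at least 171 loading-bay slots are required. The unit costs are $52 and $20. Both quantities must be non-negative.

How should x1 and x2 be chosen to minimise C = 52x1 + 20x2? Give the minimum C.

Extreme points and C = 52x1 + 20x2:
  (0, 57) → C = 1140
  (89, 0) → C = 4628
  (41/4, 105/4) → C = 1058
The feasible region is unbounded (it extends along (0, 1), (1, 0)), but C strictly increases along every unbounded feasible direction, so there is no improving ray and the minimum is attained at a vertex.

x1 = 41/4, x2 = 105/4, minimum C = 1058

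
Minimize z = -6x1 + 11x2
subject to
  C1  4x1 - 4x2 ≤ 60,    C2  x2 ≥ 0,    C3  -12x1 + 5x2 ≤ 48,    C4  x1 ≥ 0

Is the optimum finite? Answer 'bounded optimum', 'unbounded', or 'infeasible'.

bounded optimum

Extreme points and z = -6x1 + 11x2:
  (15, 0) → z = -90
  (0, 0) → z = 0
  (0, 48/5) → z = 528/5
The feasible region has finitely many vertices and no improving ray; the minimum is -90 at (15, 0).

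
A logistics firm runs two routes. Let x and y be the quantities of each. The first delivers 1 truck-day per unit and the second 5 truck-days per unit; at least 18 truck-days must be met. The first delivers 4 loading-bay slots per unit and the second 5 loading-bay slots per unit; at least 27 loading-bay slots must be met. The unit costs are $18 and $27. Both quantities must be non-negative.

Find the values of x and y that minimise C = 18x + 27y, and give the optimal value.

The feasible region is unbounded (it extends along (0, 1), (1, 0)), but C strictly increases along every unbounded feasible direction, so there is no improving ray and the minimum is attained at a vertex.

x = 3, y = 3, minimum C = 135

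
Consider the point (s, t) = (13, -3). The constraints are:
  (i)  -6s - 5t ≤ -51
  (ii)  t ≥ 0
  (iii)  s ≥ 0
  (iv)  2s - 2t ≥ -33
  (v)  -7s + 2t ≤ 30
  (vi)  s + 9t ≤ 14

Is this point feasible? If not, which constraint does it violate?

not feasible — violates (ii)

Constraint (ii): t = -3, which is not ≥ 0. All other constraints are satisfied.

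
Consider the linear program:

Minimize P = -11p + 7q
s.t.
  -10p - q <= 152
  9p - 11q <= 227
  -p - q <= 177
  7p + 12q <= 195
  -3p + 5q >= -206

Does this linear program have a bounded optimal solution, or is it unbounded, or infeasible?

Extreme points and P = -11p + 7q:
  (-85/7, -214/7) → P = -563/7
  (-2019/113, 3014/113) → P = 43307/113
  (4869/185, 166/185) → P = -52397/185
The feasible region has finitely many vertices and no improving ray; the minimum is -52397/185 at (4869/185, 166/185).

bounded optimum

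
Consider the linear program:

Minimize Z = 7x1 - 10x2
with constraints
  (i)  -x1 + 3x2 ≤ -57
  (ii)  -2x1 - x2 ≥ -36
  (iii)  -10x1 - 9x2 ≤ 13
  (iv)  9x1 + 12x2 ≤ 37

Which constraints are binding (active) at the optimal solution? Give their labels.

Feasible corners and Z = 7x1 - 10x2:
  (158/13, -583/39) → Z = 9148/39
  (265/13, -476/39) → Z = 10325/39
  (337/8, -193/4) → Z = 6219/8
  (79/3, -50/3) → Z = 351

The minimum is at (158/13, -583/39). Substituting into each constraint, equality holds for (i) and (iii); the remaining constraints have slack.

(i) and (iii)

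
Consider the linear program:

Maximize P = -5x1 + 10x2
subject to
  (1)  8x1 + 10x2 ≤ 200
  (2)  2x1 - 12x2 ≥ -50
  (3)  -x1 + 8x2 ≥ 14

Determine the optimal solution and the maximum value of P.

x1 = -58, x2 = -11/2, maximum P = 235

Corner points and P = -5x1 + 10x2:
  (475/29, 200/29) → P = -375/29
  (730/37, 156/37) → P = -2090/37
  (-58, -11/2) → P = 235

The optimum lies where 2x1 - 12x2 = -50 and -x1 + 8x2 = 14.
Solving simultaneously gives x1 = -58, x2 = -11/2.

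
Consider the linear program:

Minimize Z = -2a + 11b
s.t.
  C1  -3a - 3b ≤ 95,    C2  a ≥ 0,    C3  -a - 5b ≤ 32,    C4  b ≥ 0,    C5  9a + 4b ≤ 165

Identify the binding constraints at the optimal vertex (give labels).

C4 and C5

Extreme points and Z = -2a + 11b:
  (0, 0) → Z = 0
  (0, 165/4) → Z = 1815/4
  (55/3, 0) → Z = -110/3

The minimum is at (55/3, 0). Substituting into each constraint, equality holds for C4 and C5; the remaining constraints have slack.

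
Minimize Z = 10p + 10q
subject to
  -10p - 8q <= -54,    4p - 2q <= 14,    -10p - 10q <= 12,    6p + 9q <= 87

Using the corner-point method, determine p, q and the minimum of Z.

p = 55/13, q = 19/13, minimum Z = 740/13

The binding constraints are -10p - 8q = -54 and 4p - 2q = 14.
Solving simultaneously gives p = 55/13, q = 19/13.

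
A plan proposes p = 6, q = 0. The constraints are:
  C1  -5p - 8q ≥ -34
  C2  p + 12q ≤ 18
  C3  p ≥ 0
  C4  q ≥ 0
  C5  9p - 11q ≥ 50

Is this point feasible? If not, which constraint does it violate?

feasible

C1: -30 ≥ -34 ✓
C2: 6 ≤ 18 ✓
C3: 6 ≥ 0 ✓
C4: 0 ≥ 0 ✓
C5: 54 ≥ 50 ✓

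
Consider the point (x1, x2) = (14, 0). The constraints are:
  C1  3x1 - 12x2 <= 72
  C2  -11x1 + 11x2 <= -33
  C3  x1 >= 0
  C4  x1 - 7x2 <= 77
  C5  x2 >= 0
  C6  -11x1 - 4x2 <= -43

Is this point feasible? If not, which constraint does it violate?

feasible

C1: 42 ≤ 72 ✓
C2: -154 ≤ -33 ✓
C3: 14 ≥ 0 ✓
C4: 14 ≤ 77 ✓
C5: 0 ≥ 0 ✓
C6: -154 ≤ -43 ✓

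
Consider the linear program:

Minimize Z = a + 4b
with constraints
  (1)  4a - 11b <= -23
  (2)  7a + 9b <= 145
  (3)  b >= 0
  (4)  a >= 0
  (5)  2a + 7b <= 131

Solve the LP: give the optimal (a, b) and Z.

Extreme points and Z = a + 4b:
  (1388/113, 741/113) → Z = 4352/113
  (0, 23/11) → Z = 92/11
  (0, 145/9) → Z = 580/9

At the optimal vertex, 4a - 11b = -23 and a = 0.
Solving simultaneously gives a = 0, b = 23/11.

a = 0, b = 23/11, minimum Z = 92/11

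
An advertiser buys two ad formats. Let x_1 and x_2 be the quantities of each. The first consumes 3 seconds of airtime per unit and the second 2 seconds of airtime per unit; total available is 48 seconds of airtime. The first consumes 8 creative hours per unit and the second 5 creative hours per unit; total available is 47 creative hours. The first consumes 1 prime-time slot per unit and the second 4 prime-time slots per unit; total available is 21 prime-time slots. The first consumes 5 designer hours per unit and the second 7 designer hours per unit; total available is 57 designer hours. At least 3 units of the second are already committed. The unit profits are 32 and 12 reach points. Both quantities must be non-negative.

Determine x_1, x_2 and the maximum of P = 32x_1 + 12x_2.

x_1 = 4, x_2 = 3, maximum P = 164

Extreme points and P = 32x_1 + 12x_2:
  (0, 21/4) → P = 63
  (0, 3) → P = 36
  (83/27, 121/27) → P = 4108/27
  (4, 3) → P = 164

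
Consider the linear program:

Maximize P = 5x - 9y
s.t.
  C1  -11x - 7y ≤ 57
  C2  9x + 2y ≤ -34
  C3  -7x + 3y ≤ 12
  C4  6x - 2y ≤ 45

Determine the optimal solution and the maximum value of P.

Corner points and P = 5x - 9y:
  (-124/41, -139/41) → P = 631/41
  (-255/82, -267/82) → P = 564/41
  (-126/41, -130/41) → P = 540/41

x = -124/41, y = -139/41, maximum P = 631/41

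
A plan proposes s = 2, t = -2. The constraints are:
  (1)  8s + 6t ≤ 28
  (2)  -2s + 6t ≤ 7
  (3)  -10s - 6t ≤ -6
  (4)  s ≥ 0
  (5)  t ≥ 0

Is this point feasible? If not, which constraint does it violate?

Constraint (5): t = -2, which is not ≥ 0. All other constraints are satisfied.

not feasible — violates (5)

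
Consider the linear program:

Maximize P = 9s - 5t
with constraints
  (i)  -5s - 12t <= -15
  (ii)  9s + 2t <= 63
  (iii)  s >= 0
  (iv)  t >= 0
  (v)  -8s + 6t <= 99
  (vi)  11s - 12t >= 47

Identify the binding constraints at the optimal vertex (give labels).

Vertices and P = 9s - 5t:
  (7, 0) → P = 63
  (85/13, 27/13) → P = 630/13
  (47/11, 0) → P = 423/11

The maximum is at (7, 0). Substituting into each constraint, equality holds for (ii) and (iv); the remaining constraints have slack.

(ii) and (iv)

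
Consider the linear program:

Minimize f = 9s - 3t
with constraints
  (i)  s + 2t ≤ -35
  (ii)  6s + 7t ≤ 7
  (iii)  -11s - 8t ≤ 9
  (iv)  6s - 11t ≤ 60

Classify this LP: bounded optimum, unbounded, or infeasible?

The boundaries s + 2t = -35 and 6s + 7t = 7 meet at (259/5, -217/5), but that point violates 6s - 11t ≤ 60. Every candidate vertex is excluded by some other constraint, so the feasible region is empty.

infeasible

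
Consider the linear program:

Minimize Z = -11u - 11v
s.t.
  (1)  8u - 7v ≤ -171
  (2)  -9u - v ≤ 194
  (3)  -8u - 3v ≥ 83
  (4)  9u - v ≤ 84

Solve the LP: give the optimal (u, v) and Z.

u = -499/19, v = 805/19, minimum Z = -3366/19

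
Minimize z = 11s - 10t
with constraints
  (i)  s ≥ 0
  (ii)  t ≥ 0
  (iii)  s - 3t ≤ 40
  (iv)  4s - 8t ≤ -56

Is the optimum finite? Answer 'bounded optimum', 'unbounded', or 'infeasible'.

unbounded

From the feasible point (0, 7), moving in the direction (0, 1) keeps every constraint satisfied while z decreases without bound.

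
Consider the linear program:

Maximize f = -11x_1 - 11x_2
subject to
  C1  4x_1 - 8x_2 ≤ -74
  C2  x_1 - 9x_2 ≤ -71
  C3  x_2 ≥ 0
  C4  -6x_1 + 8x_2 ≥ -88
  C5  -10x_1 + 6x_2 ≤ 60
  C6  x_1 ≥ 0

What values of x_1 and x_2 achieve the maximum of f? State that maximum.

x_1 = 0, x_2 = 37/4, maximum f = -407/4

Corner points and f = -11x_1 - 11x_2:
  (81, 199/4) → f = -5753/4
  (0, 37/4) → f = -407/4
  (0, 10) → f = -110
The feasible region is unbounded (it extends along (3, 5), (4, 3)), but f strictly decreases along every unbounded feasible direction, so there is no improving ray and the maximum is attained at a vertex.

The optimum lies where 4x_1 - 8x_2 = -74 and x_1 = 0.
Solving simultaneously gives x_1 = 0, x_2 = 37/4.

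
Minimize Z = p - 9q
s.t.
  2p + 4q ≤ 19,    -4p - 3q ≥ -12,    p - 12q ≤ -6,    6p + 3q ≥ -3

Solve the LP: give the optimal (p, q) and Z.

Vertices and Z = p - 9q:
  (-9/10, 26/5) → Z = -477/10
  (-23/6, 20/3) → Z = -383/6
  (42/17, 12/17) → Z = -66/17
  (-18/25, 11/25) → Z = -117/25

p = -23/6, q = 20/3, minimum Z = -383/6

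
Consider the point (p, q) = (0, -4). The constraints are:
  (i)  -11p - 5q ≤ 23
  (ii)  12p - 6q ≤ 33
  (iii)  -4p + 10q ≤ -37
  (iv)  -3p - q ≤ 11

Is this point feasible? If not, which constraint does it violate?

(i): 20 ≤ 23 ✓
(ii): 24 ≤ 33 ✓
(iii): -40 ≤ -37 ✓
(iv): 4 ≤ 11 ✓

feasible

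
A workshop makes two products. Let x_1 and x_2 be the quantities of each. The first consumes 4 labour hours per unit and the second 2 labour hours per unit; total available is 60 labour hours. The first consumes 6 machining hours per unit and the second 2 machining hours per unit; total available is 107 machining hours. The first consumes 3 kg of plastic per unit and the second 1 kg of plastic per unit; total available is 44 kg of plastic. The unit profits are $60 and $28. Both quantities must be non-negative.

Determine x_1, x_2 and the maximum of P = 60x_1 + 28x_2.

Feasible corners and P = 60x_1 + 28x_2:
  (0, 0) → P = 0
  (0, 30) → P = 840
  (44/3, 0) → P = 880
  (14, 2) → P = 896

The binding constraints are 4x_1 + 2x_2 = 60 and 3x_1 + x_2 = 44.
Solving simultaneously gives x_1 = 14, x_2 = 2.

x_1 = 14, x_2 = 2, maximum P = 896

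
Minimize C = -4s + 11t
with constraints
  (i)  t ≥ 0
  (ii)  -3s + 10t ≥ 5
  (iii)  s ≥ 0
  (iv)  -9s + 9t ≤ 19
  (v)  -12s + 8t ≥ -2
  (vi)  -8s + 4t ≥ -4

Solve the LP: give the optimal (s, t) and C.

s = 5/8, t = 11/16, minimum C = 81/16

Extreme points and C = -4s + 11t:
  (0, 1/2) → C = 11/2
  (5/8, 11/16) → C = 81/16
  (0, 19/9) → C = 209/9
  (28/9, 47/9) → C = 45
  (3/2, 2) → C = 16

At the optimal vertex, -3s + 10t = 5 and -12s + 8t = -2.
Solving simultaneously gives s = 5/8, t = 11/16.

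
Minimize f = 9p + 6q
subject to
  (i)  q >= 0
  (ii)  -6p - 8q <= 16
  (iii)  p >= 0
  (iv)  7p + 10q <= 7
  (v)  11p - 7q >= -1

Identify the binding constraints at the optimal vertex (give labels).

(i) and (iii)

Vertices and f = 9p + 6q:
  (0, 0) → f = 0
  (1, 0) → f = 9
  (0, 1/7) → f = 6/7
  (13/53, 28/53) → f = 285/53

The minimum is at (0, 0). Substituting into each constraint, equality holds for (i) and (iii); the remaining constraints have slack.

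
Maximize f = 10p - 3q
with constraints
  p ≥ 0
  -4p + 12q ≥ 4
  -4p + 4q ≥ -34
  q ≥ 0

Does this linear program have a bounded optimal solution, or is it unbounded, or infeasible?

unbounded

From the feasible point (0, 1/3), moving in the direction (4, 4) keeps every constraint satisfied while f increases without bound.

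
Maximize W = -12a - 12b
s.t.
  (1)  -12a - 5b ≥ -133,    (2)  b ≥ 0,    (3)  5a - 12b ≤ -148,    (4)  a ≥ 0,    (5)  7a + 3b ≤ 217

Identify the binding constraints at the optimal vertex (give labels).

(3) and (4)

Extreme points and W = -12a - 12b:
  (856/169, 2441/169) → W = -39564/169
  (0, 133/5) → W = -1596/5
  (0, 37/3) → W = -148

The maximum is at (0, 37/3). Substituting into each constraint, equality holds for (3) and (4); the remaining constraints have slack.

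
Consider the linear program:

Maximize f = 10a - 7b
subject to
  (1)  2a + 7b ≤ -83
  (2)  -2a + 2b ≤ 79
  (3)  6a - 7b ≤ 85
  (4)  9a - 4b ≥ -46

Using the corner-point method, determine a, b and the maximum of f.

Corner points and f = 10a - 7b:
  (1/4, -167/14) → f = 86
  (-654/71, -655/71) → f = -1955/71
  (-662/39, -347/13) → f = 667/39

The binding constraints are 2a + 7b = -83 and 6a - 7b = 85.
Solving simultaneously gives a = 1/4, b = -167/14.

a = 1/4, b = -167/14, maximum f = 86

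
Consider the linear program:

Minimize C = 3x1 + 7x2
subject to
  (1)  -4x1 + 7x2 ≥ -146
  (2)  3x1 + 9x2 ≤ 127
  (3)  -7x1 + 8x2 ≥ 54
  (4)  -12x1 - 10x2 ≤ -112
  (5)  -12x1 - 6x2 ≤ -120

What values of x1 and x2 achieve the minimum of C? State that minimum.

x1 = 106/23, x2 = 248/23, minimum C = 2054/23

Feasible corners and C = 3x1 + 7x2:
  (530/87, 1051/87) → C = 8947/87
  (53/15, 194/15) → C = 1517/15
  (106/23, 248/23) → C = 2054/23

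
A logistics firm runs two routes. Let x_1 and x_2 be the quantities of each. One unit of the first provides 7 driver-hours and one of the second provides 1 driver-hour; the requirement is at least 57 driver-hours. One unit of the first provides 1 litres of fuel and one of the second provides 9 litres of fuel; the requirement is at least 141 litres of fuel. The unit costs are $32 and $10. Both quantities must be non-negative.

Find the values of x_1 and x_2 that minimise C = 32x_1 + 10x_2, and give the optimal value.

Corner points and C = 32x_1 + 10x_2:
  (0, 57) → C = 570
  (141, 0) → C = 4512
  (6, 15) → C = 342
The feasible region is unbounded (it extends along (0, 1), (1, 0)), but C strictly increases along every unbounded feasible direction, so there is no improving ray and the minimum is attained at a vertex.

x_1 = 6, x_2 = 15, minimum C = 342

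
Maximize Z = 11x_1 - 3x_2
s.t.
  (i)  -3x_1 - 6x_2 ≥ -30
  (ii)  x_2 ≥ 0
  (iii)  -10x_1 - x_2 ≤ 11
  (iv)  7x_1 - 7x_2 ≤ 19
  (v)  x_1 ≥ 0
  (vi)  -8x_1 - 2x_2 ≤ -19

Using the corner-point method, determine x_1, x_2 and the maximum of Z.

x_1 = 36/7, x_2 = 17/7, maximum Z = 345/7

Extreme points and Z = 11x_1 - 3x_2:
  (36/7, 17/7) → Z = 345/7
  (9/7, 61/14) → Z = 15/14
  (19/7, 0) → Z = 209/7
  (19/8, 0) → Z = 209/8

The binding constraints are -3x_1 - 6x_2 = -30 and 7x_1 - 7x_2 = 19.
Solving simultaneously gives x_1 = 36/7, x_2 = 17/7.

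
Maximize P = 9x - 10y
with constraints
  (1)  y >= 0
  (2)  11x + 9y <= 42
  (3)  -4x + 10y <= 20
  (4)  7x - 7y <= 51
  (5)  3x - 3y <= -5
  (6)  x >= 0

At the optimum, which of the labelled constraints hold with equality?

Corner points and P = 9x - 10y:
  (5/9, 20/9) → P = -155/9
  (0, 2) → P = -20
  (0, 5/3) → P = -50/3

The maximum is at (0, 5/3). Substituting into each constraint, equality holds for (5) and (6); the remaining constraints have slack.

(5) and (6)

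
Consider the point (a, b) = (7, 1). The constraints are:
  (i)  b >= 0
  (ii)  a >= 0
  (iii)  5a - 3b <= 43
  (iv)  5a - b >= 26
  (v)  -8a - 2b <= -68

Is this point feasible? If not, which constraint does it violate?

Constraint (v): -8a - 2b = -58, which is not ≤ -68. All other constraints are satisfied.

not feasible — violates (v)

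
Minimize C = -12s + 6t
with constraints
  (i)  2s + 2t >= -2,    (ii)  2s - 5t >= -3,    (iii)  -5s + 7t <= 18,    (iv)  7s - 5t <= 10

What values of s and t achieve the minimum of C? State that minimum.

s = 13/5, t = 41/25, minimum C = -534/25

Vertices and C = -12s + 6t:
  (-8/7, 1/7) → C = 102/7
  (5/12, -17/12) → C = -27/2
  (13/5, 41/25) → C = -534/25

The binding constraints are 2s - 5t = -3 and 7s - 5t = 10.
Solving simultaneously gives s = 13/5, t = 41/25.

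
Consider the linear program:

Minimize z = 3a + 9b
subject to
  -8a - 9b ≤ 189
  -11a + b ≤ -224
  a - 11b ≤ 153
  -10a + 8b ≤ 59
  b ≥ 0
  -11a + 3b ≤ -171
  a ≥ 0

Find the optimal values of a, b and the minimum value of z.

Extreme points and z = 3a + 9b:
  (224/11, 0) → z = 672/11
  (501/22, 53/2) → z = 3375/11
  (153, 0) → z = 459
  (1545/58, 2359/58) → z = 12933/29
The feasible region is unbounded (it extends along (11, 1), (4, 5)), but z strictly increases along every unbounded feasible direction, so there is no improving ray and the minimum is attained at a vertex.

The optimum lies where -11a + b = -224 and b = 0.
Solving simultaneously gives a = 224/11, b = 0.

a = 224/11, b = 0, minimum z = 672/11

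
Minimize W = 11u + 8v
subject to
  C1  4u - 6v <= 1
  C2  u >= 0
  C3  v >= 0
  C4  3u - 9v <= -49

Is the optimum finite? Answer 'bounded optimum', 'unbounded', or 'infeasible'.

bounded optimum

Vertices and W = 11u + 8v:
  (101/6, 199/18) → W = 4925/18
  (0, 49/9) → W = 392/9
The feasible region has finitely many vertices and no improving ray; the minimum is 392/9 at (0, 49/9).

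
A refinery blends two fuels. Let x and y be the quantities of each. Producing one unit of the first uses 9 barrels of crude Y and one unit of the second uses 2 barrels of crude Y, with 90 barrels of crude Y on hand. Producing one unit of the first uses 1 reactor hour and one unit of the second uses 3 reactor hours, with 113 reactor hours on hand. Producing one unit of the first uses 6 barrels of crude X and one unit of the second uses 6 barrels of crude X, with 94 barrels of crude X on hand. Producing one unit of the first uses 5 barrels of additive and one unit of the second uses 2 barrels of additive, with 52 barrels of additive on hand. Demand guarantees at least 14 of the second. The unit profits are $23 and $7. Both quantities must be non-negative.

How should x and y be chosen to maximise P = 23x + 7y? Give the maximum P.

x = 5/3, y = 14, maximum P = 409/3

Vertices and P = 23x + 7y:
  (0, 47/3) → P = 329/3
  (0, 14) → P = 98
  (5/3, 14) → P = 409/3

The binding constraints are 6x + 6y = 94 and y = 14.
Solving simultaneously gives x = 5/3, y = 14.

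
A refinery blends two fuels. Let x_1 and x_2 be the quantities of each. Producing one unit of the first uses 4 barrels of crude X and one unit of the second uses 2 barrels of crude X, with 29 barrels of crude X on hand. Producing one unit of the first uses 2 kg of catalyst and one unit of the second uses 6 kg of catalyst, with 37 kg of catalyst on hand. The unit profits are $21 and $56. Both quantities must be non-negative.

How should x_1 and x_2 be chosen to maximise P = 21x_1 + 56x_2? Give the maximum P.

The binding constraints are 4x_1 + 2x_2 = 29 and 2x_1 + 6x_2 = 37.
Solving simultaneously gives x_1 = 5, x_2 = 9/2.

x_1 = 5, x_2 = 9/2, maximum P = 357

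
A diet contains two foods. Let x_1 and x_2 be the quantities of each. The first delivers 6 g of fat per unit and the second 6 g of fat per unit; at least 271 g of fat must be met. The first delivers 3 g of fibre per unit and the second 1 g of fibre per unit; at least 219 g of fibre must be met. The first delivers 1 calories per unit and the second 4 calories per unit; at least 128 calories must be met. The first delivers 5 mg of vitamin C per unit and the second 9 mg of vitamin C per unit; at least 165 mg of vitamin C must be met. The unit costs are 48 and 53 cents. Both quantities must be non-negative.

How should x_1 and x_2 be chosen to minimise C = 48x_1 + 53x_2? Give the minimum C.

x_1 = 68, x_2 = 15, minimum C = 4059

Extreme points and C = 48x_1 + 53x_2:
  (0, 219) → C = 11607
  (128, 0) → C = 6144
  (68, 15) → C = 4059
The feasible region is unbounded (it extends along (0, 1), (1, 0)), but C strictly increases along every unbounded feasible direction, so there is no improving ray and the minimum is attained at a vertex.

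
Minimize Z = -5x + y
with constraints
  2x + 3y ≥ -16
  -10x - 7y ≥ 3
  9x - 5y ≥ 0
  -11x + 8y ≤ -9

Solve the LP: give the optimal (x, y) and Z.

x = 103/16, y = -77/8, minimum Z = -669/16

Extreme points and Z = -5x + y:
  (103/16, -77/8) → Z = -669/16
  (-101/49, -194/49) → Z = 311/49
  (39/157, -123/157) → Z = -318/157

At the optimal vertex, 2x + 3y = -16 and -10x - 7y = 3.
Solving simultaneously gives x = 103/16, y = -77/8.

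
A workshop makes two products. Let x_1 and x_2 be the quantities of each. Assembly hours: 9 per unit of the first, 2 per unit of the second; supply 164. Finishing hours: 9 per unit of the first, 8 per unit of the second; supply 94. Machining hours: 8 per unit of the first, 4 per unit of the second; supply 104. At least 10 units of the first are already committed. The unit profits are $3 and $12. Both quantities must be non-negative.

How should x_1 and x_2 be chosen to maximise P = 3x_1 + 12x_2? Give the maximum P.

Vertices and P = 3x_1 + 12x_2:
  (94/9, 0) → P = 94/3
  (10, 0) → P = 30
  (10, 1/2) → P = 36

The optimum lies where 9x_1 + 8x_2 = 94 and x_1 = 10.
Solving simultaneously gives x_1 = 10, x_2 = 1/2.

x_1 = 10, x_2 = 1/2, maximum P = 36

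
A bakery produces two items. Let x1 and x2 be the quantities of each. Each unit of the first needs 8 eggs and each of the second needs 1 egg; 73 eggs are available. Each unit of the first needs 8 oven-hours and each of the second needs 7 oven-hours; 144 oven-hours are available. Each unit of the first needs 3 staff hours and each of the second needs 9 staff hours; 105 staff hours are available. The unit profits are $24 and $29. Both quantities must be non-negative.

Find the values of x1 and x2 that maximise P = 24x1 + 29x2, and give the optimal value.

Extreme points and P = 24x1 + 29x2:
  (0, 0) → P = 0
  (0, 35/3) → P = 1015/3
  (73/8, 0) → P = 219
  (8, 9) → P = 453

At the optimal vertex, 8x1 + x2 = 73 and 3x1 + 9x2 = 105.
Solving simultaneously gives x1 = 8, x2 = 9.

x1 = 8, x2 = 9, maximum P = 453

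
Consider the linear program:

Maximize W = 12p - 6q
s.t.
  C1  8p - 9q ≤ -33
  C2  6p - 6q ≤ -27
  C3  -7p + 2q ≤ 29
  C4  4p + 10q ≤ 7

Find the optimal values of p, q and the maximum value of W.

p = -19/7, q = 25/14, maximum W = -303/7

Vertices and W = 12p - 6q:
  (-4, 1/2) → W = -51
  (-19/7, 25/14) → W = -303/7
  (-46/13, 55/26) → W = -717/13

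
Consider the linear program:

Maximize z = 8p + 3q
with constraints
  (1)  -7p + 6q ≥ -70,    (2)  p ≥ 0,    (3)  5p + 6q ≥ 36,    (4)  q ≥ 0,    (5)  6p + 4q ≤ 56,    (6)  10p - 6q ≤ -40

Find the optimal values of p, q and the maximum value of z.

p = 44/19, q = 200/19, maximum z = 952/19

Corner points and z = 8p + 3q:
  (0, 14) → z = 42
  (0, 20/3) → z = 20
  (44/19, 200/19) → z = 952/19

The binding constraints are 6p + 4q = 56 and 10p - 6q = -40.
Solving simultaneously gives p = 44/19, q = 200/19.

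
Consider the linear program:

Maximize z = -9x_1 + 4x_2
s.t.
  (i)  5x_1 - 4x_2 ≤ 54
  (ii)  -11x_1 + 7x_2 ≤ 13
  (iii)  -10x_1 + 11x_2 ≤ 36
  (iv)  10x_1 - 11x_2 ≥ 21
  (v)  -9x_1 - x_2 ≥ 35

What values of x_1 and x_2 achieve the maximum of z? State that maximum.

x_1 = -430/9, x_2 = -659/9, maximum z = 1234/9

Feasible corners and z = -9x_1 + 4x_2:
  (-430/9, -659/9) → z = 1234/9
  (-86/41, -661/41) → z = -1870/41
  (-290/51, -361/51) → z = 1166/51
  (-364/109, -539/109) → z = 1120/109

At the optimal vertex, 5x_1 - 4x_2 = 54 and -11x_1 + 7x_2 = 13.
Solving simultaneously gives x_1 = -430/9, x_2 = -659/9.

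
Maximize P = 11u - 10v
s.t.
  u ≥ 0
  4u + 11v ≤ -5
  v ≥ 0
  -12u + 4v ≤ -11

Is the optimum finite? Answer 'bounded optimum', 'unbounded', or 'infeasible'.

The boundaries u = 0 and -12u + 4v = -11 meet at (0, -11/4), but that point violates v ≥ 0. Every candidate vertex is excluded by some other constraint, so the feasible region is empty.

infeasible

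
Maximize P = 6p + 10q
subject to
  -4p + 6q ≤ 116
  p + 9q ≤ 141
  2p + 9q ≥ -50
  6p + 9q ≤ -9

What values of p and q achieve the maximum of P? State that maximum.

p = -61/4, q = 55/6, maximum P = 1/6

Feasible corners and P = 6p + 10q:
  (-28, 2/3) → P = -484/3
  (-61/4, 55/6) → P = 1/6
  (41/4, -47/6) → P = -101/6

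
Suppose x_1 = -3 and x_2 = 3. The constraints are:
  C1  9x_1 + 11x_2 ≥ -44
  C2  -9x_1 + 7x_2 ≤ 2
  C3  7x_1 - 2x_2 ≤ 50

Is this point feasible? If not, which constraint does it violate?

not feasible — violates C2

Constraint C2: -9x_1 + 7x_2 = 48, which is not ≤ 2. All other constraints are satisfied.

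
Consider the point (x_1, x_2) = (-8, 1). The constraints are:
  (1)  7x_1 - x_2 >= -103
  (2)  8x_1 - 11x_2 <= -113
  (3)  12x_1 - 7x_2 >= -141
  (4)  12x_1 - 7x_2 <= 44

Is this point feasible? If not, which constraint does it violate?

not feasible — violates (2)

Constraint (2): 8x_1 - 11x_2 = -75, which is not ≤ -113. All other constraints are satisfied.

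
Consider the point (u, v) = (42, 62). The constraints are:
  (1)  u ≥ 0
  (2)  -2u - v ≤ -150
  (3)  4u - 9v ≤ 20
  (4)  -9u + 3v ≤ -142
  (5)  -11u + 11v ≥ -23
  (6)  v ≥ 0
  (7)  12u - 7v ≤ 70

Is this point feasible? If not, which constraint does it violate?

not feasible — violates (2)

Constraint (2): -2u - v = -146, which is not ≤ -150. All other constraints are satisfied.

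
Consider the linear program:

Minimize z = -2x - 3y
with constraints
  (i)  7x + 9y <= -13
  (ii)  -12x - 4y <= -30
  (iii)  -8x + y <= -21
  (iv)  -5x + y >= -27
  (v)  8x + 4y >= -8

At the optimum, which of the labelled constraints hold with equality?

Extreme points and z = -2x - 3y:
  (161/40, -183/40) → z = 227/40
  (115/26, -127/26) → z = 151/26
  (69/16, -87/16) → z = 123/16

The minimum is at (161/40, -183/40). Substituting into each constraint, equality holds for (i) and (ii); the remaining constraints have slack.

(i) and (ii)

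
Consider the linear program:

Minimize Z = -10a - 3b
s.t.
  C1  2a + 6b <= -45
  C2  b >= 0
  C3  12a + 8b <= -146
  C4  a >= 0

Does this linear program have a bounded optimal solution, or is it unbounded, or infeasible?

infeasible

The boundaries 2a + 6b = -45 and b = 0 meet at (-45/2, 0), but that point violates a ≥ 0. Every candidate vertex is excluded by some other constraint, so the feasible region is empty.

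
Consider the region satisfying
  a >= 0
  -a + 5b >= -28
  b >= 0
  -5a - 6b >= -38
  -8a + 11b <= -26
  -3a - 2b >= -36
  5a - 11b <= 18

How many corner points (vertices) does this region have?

Pairwise boundary intersections that survive every other constraint:
  (13/4, 0)
  (18/5, 0)
  (574/103, 174/103)
  (526/85, 20/17)

4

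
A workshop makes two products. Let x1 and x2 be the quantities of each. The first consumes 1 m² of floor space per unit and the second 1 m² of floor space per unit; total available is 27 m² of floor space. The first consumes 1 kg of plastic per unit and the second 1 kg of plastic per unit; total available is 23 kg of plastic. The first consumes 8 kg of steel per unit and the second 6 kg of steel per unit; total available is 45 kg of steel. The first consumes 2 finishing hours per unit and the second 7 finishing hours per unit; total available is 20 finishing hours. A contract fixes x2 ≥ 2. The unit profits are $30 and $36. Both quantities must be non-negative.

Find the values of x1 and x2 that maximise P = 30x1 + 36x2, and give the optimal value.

Extreme points and P = 30x1 + 36x2:
  (0, 20/7) → P = 720/7
  (0, 2) → P = 72
  (3, 2) → P = 162

The binding constraints are 2x1 + 7x2 = 20 and x2 = 2.
Solving simultaneously gives x1 = 3, x2 = 2.

x1 = 3, x2 = 2, maximum P = 162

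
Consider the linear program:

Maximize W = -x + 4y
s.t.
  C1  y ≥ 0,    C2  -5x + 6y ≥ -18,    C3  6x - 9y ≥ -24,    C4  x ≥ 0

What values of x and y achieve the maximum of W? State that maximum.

x = 34, y = 76/3, maximum W = 202/3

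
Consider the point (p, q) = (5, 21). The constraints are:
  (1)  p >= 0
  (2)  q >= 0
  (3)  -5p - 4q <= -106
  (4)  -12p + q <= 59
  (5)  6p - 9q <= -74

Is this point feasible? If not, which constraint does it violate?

(1): 5 ≥ 0 ✓
(2): 21 ≥ 0 ✓
(3): -109 ≤ -106 ✓
(4): -39 ≤ 59 ✓
(5): -159 ≤ -74 ✓

feasible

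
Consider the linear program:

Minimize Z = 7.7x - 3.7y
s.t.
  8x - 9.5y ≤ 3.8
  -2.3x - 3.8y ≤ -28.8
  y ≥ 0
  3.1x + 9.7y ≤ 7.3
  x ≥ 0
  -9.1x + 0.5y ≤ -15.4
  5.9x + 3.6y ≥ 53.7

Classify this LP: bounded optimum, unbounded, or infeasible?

The boundaries 8x - 9.5y = 3.8 and 5.9x + 3.6y = 53.7 meet at (52383/8485, 40718/8485), but that point violates 3.1x + 9.7y ≤ 7.3. Every candidate vertex is excluded by some other constraint, so the feasible region is empty.

infeasible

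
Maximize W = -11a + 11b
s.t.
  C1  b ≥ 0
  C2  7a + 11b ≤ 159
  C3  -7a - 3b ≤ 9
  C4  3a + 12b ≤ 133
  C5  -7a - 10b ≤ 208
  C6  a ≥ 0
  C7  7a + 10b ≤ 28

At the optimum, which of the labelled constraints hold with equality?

C6 and C7

Feasible corners and W = -11a + 11b:
  (0, 0) → W = 0
  (4, 0) → W = -44
  (0, 14/5) → W = 154/5

The maximum is at (0, 14/5). Substituting into each constraint, equality holds for C6 and C7; the remaining constraints have slack.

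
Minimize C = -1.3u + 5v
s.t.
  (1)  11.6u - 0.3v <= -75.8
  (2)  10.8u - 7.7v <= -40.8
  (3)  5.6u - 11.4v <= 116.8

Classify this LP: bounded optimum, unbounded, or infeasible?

From the feasible point (-28571/4304, -4317/1076), moving in the direction (-11.4, -5.6) keeps every constraint satisfied while C decreases without bound.

unbounded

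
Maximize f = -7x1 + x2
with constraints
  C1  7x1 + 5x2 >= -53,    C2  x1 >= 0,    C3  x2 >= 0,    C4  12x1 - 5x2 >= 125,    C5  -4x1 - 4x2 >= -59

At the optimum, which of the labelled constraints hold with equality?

C3 and C4

Extreme points and f = -7x1 + x2:
  (125/12, 0) → f = -875/12
  (59/4, 0) → f = -413/4
  (795/68, 52/17) → f = -5357/68

The maximum is at (125/12, 0). Substituting into each constraint, equality holds for C3 and C4; the remaining constraints have slack.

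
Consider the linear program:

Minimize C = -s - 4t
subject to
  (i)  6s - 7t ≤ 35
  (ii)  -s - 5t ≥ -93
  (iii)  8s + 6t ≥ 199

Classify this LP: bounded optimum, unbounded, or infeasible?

Vertices and C = -s - 4t:
  (826/37, 523/37) → C = -2918/37
  (1603/92, 457/46) → C = -5259/92
  (437/34, 545/34) → C = -2617/34
The feasible region has finitely many vertices and no improving ray; the minimum is -2918/37 at (826/37, 523/37).

bounded optimum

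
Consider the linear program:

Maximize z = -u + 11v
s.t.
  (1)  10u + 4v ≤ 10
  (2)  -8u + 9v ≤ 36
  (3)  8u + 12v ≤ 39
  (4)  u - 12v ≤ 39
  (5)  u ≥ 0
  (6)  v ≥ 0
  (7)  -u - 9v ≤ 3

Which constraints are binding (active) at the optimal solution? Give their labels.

Feasible corners and z = -u + 11v:
  (0, 5/2) → z = 55/2
  (1, 0) → z = -1
  (0, 0) → z = 0

The maximum is at (0, 5/2). Substituting into each constraint, equality holds for (1) and (5); the remaining constraints have slack.

(1) and (5)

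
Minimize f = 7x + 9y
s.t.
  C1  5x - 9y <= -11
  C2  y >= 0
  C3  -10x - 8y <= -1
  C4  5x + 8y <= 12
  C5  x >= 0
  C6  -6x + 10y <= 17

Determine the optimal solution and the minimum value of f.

x = 0, y = 11/9, minimum f = 11

Feasible corners and f = 7x + 9y:
  (4/17, 23/17) → f = 235/17
  (0, 11/9) → f = 11
  (0, 3/2) → f = 27/2

The binding constraints are 5x - 9y = -11 and x = 0.
Solving simultaneously gives x = 0, y = 11/9.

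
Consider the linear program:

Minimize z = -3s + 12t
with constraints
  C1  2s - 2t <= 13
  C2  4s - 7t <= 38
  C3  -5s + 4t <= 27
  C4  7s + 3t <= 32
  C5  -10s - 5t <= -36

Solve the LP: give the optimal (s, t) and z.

Corner points and z = -3s + 12t:
  (103/20, -27/20) → z = -633/20
  (137/30, -29/15) → z = -369/10
  (47/43, 349/43) → z = 4047/43
  (9/65, 90/13) → z = 5373/65

s = 137/30, t = -29/15, minimum z = -369/10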